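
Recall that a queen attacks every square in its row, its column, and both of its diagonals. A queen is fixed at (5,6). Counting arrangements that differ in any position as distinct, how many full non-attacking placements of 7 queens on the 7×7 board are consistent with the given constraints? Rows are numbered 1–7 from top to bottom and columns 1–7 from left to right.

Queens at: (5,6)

6

Branch on row 1: col 1 → 1; col 3 → 1; col 4 → 2; col 5 → 1; col 7 → 1.
Sum: 1 + 1 + 2 + 1 + 1 = 6.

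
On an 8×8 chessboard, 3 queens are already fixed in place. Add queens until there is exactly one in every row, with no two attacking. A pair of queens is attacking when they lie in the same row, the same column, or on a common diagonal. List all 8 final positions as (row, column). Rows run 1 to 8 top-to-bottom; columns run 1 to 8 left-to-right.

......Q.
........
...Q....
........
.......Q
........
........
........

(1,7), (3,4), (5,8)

Row 2: attacked by (1,7)→{6,7,8}; (3,4)→{3,4,5}; (5,8)→{5,8}. Safe: 1, 2. Place at column 2.
Row 4: attacked by (1,7)→{4,7}; (2,2)→{2,4}; (3,4)→{3,4,5}; (5,8)→{7,8}. Safe: 1, 6. Place at column 1.
Row 6: attacked by (1,7)→{2,7}; (2,2)→{2,6}; (3,4)→{1,4,7}; (4,1)→{1,3}; (5,8)→{7,8}. Safe: 5. Place at column 5.
Row 7: attacked by (1,7)→{1,7}; (2,2)→{2,7}; (3,4)→{4,8}; (4,1)→{1,4}; (5,8)→{6,8}; (6,5)→{4,5,6}. Safe: 3. Place at column 3.
Row 8: attacked by (1,7)→{7}; (2,2)→{2,8}; (3,4)→{4}; (4,1)→{1,5}; (5,8)→{5,8}; (6,5)→{3,5,7}; (7,3)→{2,3,4}. Safe: 6. Place at column 6.
Columns [7, 2, 4, 1, 8, 5, 3, 6], r−c [-6, 0, -1, 3, -3, 1, 4, 2], r+c [8, 4, 7, 5, 13, 11, 10, 14] are all distinct, so no two queens attack.

(1,7) (2,2) (3,4) (4,1) (5,8) (6,5) (7,3) (8,6)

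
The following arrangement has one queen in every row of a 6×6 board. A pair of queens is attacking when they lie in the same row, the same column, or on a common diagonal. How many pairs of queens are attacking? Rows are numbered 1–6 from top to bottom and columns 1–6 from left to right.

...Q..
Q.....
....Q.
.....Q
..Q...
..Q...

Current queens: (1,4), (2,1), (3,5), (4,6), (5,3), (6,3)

3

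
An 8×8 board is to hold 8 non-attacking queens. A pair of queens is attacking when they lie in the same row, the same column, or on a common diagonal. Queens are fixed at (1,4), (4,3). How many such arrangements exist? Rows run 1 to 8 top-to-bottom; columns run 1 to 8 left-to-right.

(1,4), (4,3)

6

Branch on row 2: col 2 → 2; col 6 → 1; col 7 → 1; col 8 → 2.
Sum: 2 + 1 + 1 + 2 = 6.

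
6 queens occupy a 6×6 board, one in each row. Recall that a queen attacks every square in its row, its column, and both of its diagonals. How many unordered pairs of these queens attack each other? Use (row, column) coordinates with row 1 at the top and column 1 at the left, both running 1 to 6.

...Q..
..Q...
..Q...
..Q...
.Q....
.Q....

Same column: (2,3)–(3,3) (column 3); (2,3)–(4,3) (column 3); (3,3)–(4,3) (column 3); (5,2)–(6,2) (column 2).
Same diagonal: (1,4)–(2,3) (|1−2| = |4−3| = 1); (4,3)–(5,2) (|4−5| = |3−2| = 1).
Total attacking pairs: 6.

6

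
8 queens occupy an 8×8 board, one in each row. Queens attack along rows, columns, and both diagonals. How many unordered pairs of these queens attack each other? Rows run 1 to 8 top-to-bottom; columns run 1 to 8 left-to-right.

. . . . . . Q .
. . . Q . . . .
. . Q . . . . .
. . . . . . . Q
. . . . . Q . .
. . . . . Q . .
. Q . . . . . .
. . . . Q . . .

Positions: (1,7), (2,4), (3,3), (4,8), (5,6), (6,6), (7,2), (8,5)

Same column: (5,6)–(6,6) (column 6).
Same diagonal: (2,4)–(3,3) (|2−3| = |4−3| = 1); (3,3)–(6,6) (|3−6| = |3−6| = 3); (4,8)–(6,6) (|4−6| = |8−6| = 2).
Total attacking pairs: 4.

4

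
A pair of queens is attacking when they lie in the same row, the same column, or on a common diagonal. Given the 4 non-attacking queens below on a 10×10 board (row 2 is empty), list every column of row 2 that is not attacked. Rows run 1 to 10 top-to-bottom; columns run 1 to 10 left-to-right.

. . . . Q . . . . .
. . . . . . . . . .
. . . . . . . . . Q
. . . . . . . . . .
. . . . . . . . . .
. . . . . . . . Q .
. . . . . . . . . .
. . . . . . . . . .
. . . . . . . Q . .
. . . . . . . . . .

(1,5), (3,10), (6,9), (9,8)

(1,5) attacks row 2 at column 5 and diagonals 4, 6.
(3,10) attacks row 2 at column 10 and diagonals 9.
(6,9) attacks row 2 at column 9 and diagonals 5.
(9,8) attacks row 2 at column 8 and diagonals 1.
Attacked columns: {1, 4, 5, 6, 8, 9, 10}. Safe: {2, 3, 7}.

columns 2, 3, 7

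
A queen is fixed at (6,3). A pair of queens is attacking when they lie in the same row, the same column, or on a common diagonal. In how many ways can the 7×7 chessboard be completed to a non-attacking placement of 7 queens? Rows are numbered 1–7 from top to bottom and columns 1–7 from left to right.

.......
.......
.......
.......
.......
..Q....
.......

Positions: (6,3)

6

Branch on row 1: col 1 → 0; col 2 → 3; col 4 → 1; col 5 → 0; col 6 → 1; col 7 → 1.
Sum: 0 + 3 + 1 + 0 + 1 + 1 = 6.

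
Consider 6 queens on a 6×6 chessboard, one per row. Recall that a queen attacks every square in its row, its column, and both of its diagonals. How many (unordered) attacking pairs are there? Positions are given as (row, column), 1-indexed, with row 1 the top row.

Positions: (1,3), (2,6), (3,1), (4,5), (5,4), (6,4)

4

Same column: (5,4)–(6,4) (column 4).
Same diagonal: (1,3)–(3,1) (|1−3| = |3−1| = 2); (3,1)–(6,4) (|3−6| = |1−4| = 3); (4,5)–(5,4) (|4−5| = |5−4| = 1).
Total attacking pairs: 4.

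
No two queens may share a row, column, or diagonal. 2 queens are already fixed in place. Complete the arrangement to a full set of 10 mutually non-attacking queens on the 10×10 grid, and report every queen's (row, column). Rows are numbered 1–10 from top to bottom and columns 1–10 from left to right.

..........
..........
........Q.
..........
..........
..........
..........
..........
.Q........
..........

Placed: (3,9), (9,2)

(1,5) (2,1) (3,9) (4,6) (5,3) (6,7) (7,10) (8,8) (9,2) (10,4)

Row 1: attacked by (3,9)→{7,9}; (9,2)→{2,10}. Safe: 1, 3, 4, 5, 6, 8. Place at column 5.
Row 2: attacked by (1,5)→{4,5,6}; (3,9)→{8,9,10}; (9,2)→{2,9}. Safe: 1, 3, 7. Place at column 1.
Row 4: attacked by (1,5)→{2,5,8}; (2,1)→{1,3}; (3,9)→{8,9,10}; (9,2)→{2,7}. Safe: 4, 6. Place at column 6.
Row 5: attacked by (1,5)→{1,5,9}; (2,1)→{1,4}; (3,9)→{7,9}; (4,6)→{5,6,7}; (9,2)→{2,6}. Safe: 3, 8, 10. Place at column 3.
Row 6: attacked by (1,5)→{5,10}; (2,1)→{1,5}; (3,9)→{6,9}; (4,6)→{4,6,8}; (5,3)→{2,3,4}; (9,2)→{2,5}. Safe: 7. Place at column 7.
Row 7: attacked by (1,5)→{5}; (2,1)→{1,6}; (3,9)→{5,9}; (4,6)→{3,6,9}; (5,3)→{1,3,5}; (6,7)→{6,7,8}; (9,2)→{2,4}. Safe: 10. Place at column 10.
Row 8: attacked by (1,5)→{5}; (2,1)→{1,7}; (3,9)→{4,9}; (4,6)→{2,6,10}; (5,3)→{3,6}; (6,7)→{5,7,9}; (7,10)→{9,10}; (9,2)→{1,2,3}. Safe: 8. Place at column 8.
Row 10: attacked by (1,5)→{5}; (2,1)→{1,9}; (3,9)→{2,9}; (4,6)→{6}; (5,3)→{3,8}; (6,7)→{3,7}; (7,10)→{7,10}; (8,8)→{6,8,10}; (9,2)→{1,2,3}. Safe: 4. Place at column 4.
Columns [5, 1, 9, 6, 3, 7, 10, 8, 2, 4], r−c [-4, 1, -6, -2, 2, -1, -3, 0, 7, 6], r+c [6, 3, 12, 10, 8, 13, 17, 16, 11, 14] are all distinct, so no two queens attack.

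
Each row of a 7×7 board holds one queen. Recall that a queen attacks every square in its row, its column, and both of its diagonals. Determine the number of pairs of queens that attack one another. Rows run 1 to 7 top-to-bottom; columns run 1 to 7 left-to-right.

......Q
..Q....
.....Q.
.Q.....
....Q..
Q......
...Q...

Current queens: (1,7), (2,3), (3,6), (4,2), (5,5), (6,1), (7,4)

0

All columns are distinct and no two queens satisfy |Δrow| = |Δcol|, so no pair attacks.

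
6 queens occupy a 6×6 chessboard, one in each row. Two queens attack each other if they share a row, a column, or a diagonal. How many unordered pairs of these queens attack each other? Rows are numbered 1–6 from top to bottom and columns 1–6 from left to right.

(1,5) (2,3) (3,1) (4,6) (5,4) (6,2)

0

All columns are distinct and no two queens satisfy |Δrow| = |Δcol|, so no pair attacks.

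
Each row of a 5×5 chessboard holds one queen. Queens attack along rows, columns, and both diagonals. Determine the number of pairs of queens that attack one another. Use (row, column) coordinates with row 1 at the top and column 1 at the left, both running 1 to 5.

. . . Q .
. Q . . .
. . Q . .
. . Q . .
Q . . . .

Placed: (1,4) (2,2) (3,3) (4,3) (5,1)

Same column: (3,3)–(4,3) (column 3).
Same diagonal: (2,2)–(3,3) (|2−3| = |2−3| = 1); (3,3)–(5,1) (|3−5| = |3−1| = 2).
Total attacking pairs: 3.

3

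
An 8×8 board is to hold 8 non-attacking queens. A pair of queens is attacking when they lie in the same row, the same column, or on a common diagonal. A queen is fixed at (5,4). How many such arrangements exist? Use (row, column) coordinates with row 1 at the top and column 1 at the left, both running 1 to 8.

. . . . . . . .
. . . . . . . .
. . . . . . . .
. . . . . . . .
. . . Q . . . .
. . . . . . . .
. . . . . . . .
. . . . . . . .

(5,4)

Branch on row 1: col 1 → 0; col 2 → 1; col 3 → 3; col 5 → 1; col 6 → 3; col 7 → 0.
Sum: 0 + 1 + 3 + 1 + 3 + 0 = 8.

8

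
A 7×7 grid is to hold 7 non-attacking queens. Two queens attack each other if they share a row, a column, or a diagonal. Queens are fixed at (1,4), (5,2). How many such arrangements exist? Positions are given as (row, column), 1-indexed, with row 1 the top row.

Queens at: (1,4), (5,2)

Branch on row 2: col 1 → 1; col 6 → 0; col 7 → 1.
Sum: 1 + 0 + 1 = 2.

2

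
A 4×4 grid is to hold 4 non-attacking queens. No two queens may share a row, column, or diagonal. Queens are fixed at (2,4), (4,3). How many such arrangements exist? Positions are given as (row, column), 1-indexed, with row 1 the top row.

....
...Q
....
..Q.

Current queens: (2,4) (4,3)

Branch on row 1: col 1 → 0; col 2 → 1.
Sum: 0 + 1 = 1.

1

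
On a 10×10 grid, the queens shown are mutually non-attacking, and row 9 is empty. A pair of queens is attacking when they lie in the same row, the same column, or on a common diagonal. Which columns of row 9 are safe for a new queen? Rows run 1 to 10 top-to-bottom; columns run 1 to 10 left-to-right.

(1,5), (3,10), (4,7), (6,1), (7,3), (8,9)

(1,5) attacks row 9 at column 5.
(3,10) attacks row 9 at column 10 and diagonals 4.
(4,7) attacks row 9 at column 7 and diagonals 2.
(6,1) attacks row 9 at column 1 and diagonals 4.
(7,3) attacks row 9 at column 3 and diagonals 1, 5.
(8,9) attacks row 9 at column 9 and diagonals 8, 10.
Attacked columns: {1, 2, 3, 4, 5, 7, 8, 9, 10}. Safe: {6}.

columns 6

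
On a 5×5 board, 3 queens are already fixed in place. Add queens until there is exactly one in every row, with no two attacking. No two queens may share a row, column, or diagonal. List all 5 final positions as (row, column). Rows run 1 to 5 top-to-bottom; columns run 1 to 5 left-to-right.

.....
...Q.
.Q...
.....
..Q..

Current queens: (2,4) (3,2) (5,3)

Row 1: attacked by (2,4)→{3,4,5}; (3,2)→{2,4}; (5,3)→{3}. Safe: 1. Place at column 1.
Row 4: attacked by (1,1)→{1,4}; (2,4)→{2,4}; (3,2)→{1,2,3}; (5,3)→{2,3,4}. Safe: 5. Place at column 5.
Columns [1, 4, 2, 5, 3], r−c [0, -2, 1, -1, 2], r+c [2, 6, 5, 9, 8] are all distinct, so no two queens attack.

(1,1) (2,4) (3,2) (4,5) (5,3)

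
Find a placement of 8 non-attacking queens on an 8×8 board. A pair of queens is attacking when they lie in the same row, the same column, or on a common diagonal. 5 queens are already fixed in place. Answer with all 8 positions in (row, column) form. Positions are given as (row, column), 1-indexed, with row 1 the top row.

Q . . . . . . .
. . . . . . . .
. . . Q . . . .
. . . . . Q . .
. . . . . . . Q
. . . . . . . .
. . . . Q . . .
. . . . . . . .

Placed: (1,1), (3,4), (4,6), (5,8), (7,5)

(1,1) (2,7) (3,4) (4,6) (5,8) (6,2) (7,5) (8,3)

Row 2: attacked by (1,1)→{1,2}; (3,4)→{3,4,5}; (4,6)→{4,6,8}; (5,8)→{5,8}; (7,5)→{5}. Safe: 7. Place at column 7.
Row 6: attacked by (1,1)→{1,6}; (2,7)→{3,7}; (3,4)→{1,4,7}; (4,6)→{4,6,8}; (5,8)→{7,8}; (7,5)→{4,5,6}. Safe: 2. Place at column 2.
Row 8: attacked by (1,1)→{1,8}; (2,7)→{1,7}; (3,4)→{4}; (4,6)→{2,6}; (5,8)→{5,8}; (6,2)→{2,4}; (7,5)→{4,5,6}. Safe: 3. Place at column 3.
Columns [1, 7, 4, 6, 8, 2, 5, 3], r−c [0, -5, -1, -2, -3, 4, 2, 5], r+c [2, 9, 7, 10, 13, 8, 12, 11] are all distinct, so no two queens attack.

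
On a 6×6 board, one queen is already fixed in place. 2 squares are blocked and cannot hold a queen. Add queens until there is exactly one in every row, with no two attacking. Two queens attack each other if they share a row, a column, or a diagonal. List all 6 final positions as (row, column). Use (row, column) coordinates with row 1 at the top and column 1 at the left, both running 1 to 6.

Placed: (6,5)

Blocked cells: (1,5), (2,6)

Row 1: attacked by (6,5)→{5}. Blocked: 5. Safe: 1, 2, 3, 4, 6. Place at column 2.
Row 2: attacked by (1,2)→{1,2,3}; (6,5)→{1,5}. Blocked: 6. Safe: 4. Place at column 4.
Row 3: attacked by (1,2)→{2,4}; (2,4)→{3,4,5}; (6,5)→{2,5}. Safe: 1, 6. Place at column 6.
Row 4: attacked by (1,2)→{2,5}; (2,4)→{2,4,6}; (3,6)→{5,6}; (6,5)→{3,5}. Safe: 1. Place at column 1.
Row 5: attacked by (1,2)→{2,6}; (2,4)→{1,4}; (3,6)→{4,6}; (4,1)→{1,2}; (6,5)→{4,5,6}. Safe: 3. Place at column 3.
Columns [2, 4, 6, 1, 3, 5], r−c [-1, -2, -3, 3, 2, 1], r+c [3, 6, 9, 5, 8, 11] are all distinct, so no two queens attack.

(1,2) (2,4) (3,6) (4,1) (5,3) (6,5)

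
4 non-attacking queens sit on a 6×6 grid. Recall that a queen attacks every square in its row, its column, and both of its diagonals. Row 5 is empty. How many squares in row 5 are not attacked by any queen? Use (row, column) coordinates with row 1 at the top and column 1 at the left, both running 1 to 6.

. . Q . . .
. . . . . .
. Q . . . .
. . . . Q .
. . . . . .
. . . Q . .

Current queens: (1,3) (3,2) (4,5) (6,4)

(1,3) attacks row 5 at column 3.
(3,2) attacks row 5 at column 2 and diagonals 4.
(4,5) attacks row 5 at column 5 and diagonals 4, 6.
(6,4) attacks row 5 at column 4 and diagonals 3, 5.
Attacked columns: {2, 3, 4, 5, 6}. Safe: {1}.

1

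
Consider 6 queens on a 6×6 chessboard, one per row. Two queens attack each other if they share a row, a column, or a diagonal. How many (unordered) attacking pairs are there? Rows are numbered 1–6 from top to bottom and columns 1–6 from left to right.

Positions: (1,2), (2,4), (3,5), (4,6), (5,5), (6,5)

7

Same column: (3,5)–(5,5) (column 5); (3,5)–(6,5) (column 5); (5,5)–(6,5) (column 5).
Same diagonal: (2,4)–(3,5) (|2−3| = |4−5| = 1); (2,4)–(4,6) (|2−4| = |4−6| = 2); (3,5)–(4,6) (|3−4| = |5−6| = 1); (4,6)–(5,5) (|4−5| = |6−5| = 1).
Total attacking pairs: 7.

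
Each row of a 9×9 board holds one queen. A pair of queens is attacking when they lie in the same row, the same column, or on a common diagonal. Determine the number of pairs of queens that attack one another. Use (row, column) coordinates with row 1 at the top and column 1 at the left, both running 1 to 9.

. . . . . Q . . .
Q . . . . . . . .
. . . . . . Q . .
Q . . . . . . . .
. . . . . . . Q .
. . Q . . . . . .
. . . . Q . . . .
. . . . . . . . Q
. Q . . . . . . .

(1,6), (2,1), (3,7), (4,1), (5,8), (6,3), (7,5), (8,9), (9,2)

2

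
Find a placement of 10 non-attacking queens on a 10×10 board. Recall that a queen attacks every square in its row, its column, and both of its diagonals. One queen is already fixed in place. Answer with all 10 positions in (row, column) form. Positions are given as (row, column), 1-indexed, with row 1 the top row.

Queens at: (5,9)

(1,6) (2,1) (3,5) (4,7) (5,9) (6,4) (7,2) (8,8) (9,10) (10,3)

Row 1: attacked by (5,9)→{5,9}. Safe: 1, 2, 3, 4, 6, 7, 8, 10. Place at column 6.
Row 2: attacked by (1,6)→{5,6,7}; (5,9)→{6,9}. Safe: 1, 2, 3, 4, 8, 10. Place at column 1.
Row 3: attacked by (1,6)→{4,6,8}; (2,1)→{1,2}; (5,9)→{7,9}. Safe: 3, 5, 10. Place at column 5.
Row 4: attacked by (1,6)→{3,6,9}; (2,1)→{1,3}; (3,5)→{4,5,6}; (5,9)→{8,9,10}. Safe: 2, 7. Place at column 7.
Row 6: attacked by (1,6)→{1,6}; (2,1)→{1,5}; (3,5)→{2,5,8}; (4,7)→{5,7,9}; (5,9)→{8,9,10}. Safe: 3, 4. Place at column 4.
Row 7: attacked by (1,6)→{6}; (2,1)→{1,6}; (3,5)→{1,5,9}; (4,7)→{4,7,10}; (5,9)→{7,9}; (6,4)→{3,4,5}. Safe: 2, 8. Place at column 2.
Row 8: attacked by (1,6)→{6}; (2,1)→{1,7}; (3,5)→{5,10}; (4,7)→{3,7}; (5,9)→{6,9}; (6,4)→{2,4,6}; (7,2)→{1,2,3}. Safe: 8. Place at column 8.
Row 9: attacked by (1,6)→{6}; (2,1)→{1,8}; (3,5)→{5}; (4,7)→{2,7}; (5,9)→{5,9}; (6,4)→{1,4,7}; (7,2)→{2,4}; (8,8)→{7,8,9}. Safe: 3, 10. Place at column 10.
Row 10: attacked by (1,6)→{6}; (2,1)→{1,9}; (3,5)→{5}; (4,7)→{1,7}; (5,9)→{4,9}; (6,4)→{4,8}; (7,2)→{2,5}; (8,8)→{6,8,10}; (9,10)→{9,10}. Safe: 3. Place at column 3.
Columns [6, 1, 5, 7, 9, 4, 2, 8, 10, 3], r−c [-5, 1, -2, -3, -4, 2, 5, 0, -1, 7], r+c [7, 3, 8, 11, 14, 10, 9, 16, 19, 13] are all distinct, so no two queens attack.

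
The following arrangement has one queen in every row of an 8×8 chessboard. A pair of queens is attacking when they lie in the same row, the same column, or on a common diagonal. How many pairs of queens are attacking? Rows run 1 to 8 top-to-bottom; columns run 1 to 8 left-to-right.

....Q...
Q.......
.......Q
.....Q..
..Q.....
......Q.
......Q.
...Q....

1

Same column: (6,7)–(7,7) (column 7).
Total attacking pairs: 1.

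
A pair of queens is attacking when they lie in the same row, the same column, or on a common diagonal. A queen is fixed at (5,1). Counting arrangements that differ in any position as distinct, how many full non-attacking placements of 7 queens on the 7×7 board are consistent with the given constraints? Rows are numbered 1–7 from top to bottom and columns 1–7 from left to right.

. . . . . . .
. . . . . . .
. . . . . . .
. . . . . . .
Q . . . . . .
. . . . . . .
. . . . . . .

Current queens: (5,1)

6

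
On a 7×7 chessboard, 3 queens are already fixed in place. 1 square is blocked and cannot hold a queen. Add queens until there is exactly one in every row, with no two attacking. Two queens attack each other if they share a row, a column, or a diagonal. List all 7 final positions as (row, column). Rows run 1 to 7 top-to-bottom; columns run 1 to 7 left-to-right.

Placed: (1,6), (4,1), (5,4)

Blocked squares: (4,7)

Row 2: attacked by (1,6)→{5,6,7}; (4,1)→{1,3}; (5,4)→{1,4,7}. Safe: 2. Place at column 2.
Row 3: attacked by (1,6)→{4,6}; (2,2)→{1,2,3}; (4,1)→{1,2}; (5,4)→{2,4,6}. Safe: 5, 7. Place at column 5.
Row 6: attacked by (1,6)→{1,6}; (2,2)→{2,6}; (3,5)→{2,5}; (4,1)→{1,3}; (5,4)→{3,4,5}. Safe: 7. Place at column 7.
Row 7: attacked by (1,6)→{6}; (2,2)→{2,7}; (3,5)→{1,5}; (4,1)→{1,4}; (5,4)→{2,4,6}; (6,7)→{6,7}. Safe: 3. Place at column 3.
Columns [6, 2, 5, 1, 4, 7, 3], r−c [-5, 0, -2, 3, 1, -1, 4], r+c [7, 4, 8, 5, 9, 13, 10] are all distinct, so no two queens attack.

(1,6) (2,2) (3,5) (4,1) (5,4) (6,7) (7,3)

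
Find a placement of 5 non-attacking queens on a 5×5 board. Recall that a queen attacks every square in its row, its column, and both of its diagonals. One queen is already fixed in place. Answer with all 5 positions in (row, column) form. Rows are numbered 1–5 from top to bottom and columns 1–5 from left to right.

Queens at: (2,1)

Row 1: attacked by (2,1)→{1,2}. Safe: 3, 4, 5. Place at column 4.
Row 3: attacked by (1,4)→{2,4}; (2,1)→{1,2}. Safe: 3, 5. Place at column 3.
Row 4: attacked by (1,4)→{1,4}; (2,1)→{1,3}; (3,3)→{2,3,4}. Safe: 5. Place at column 5.
Row 5: attacked by (1,4)→{4}; (2,1)→{1,4}; (3,3)→{1,3,5}; (4,5)→{4,5}. Safe: 2. Place at column 2.
Columns [4, 1, 3, 5, 2], r−c [-3, 1, 0, -1, 3], r+c [5, 3, 6, 9, 7] are all distinct, so no two queens attack.

(1,4) (2,1) (3,3) (4,5) (5,2)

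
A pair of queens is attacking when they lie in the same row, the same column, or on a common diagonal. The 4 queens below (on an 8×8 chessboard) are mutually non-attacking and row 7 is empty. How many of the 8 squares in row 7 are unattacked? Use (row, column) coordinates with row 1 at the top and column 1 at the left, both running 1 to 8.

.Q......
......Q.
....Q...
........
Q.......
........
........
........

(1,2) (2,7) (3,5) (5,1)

(1,2) attacks row 7 at column 2 and diagonals 8.
(2,7) attacks row 7 at column 7 and diagonals 2.
(3,5) attacks row 7 at column 5 and diagonals 1.
(5,1) attacks row 7 at column 1 and diagonals 3.
Attacked columns: {1, 2, 3, 5, 7, 8}. Safe: {4, 6}.

2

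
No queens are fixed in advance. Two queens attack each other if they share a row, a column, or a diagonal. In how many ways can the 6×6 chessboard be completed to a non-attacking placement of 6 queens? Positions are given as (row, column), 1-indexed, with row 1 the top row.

4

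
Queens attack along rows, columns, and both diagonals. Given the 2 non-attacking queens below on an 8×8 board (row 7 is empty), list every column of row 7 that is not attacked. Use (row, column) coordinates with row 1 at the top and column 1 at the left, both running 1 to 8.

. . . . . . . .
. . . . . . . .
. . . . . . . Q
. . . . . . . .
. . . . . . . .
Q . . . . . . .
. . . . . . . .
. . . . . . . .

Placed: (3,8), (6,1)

(3,8) attacks row 7 at column 8 and diagonals 4.
(6,1) attacks row 7 at column 1 and diagonals 2.
Attacked columns: {1, 2, 4, 8}. Safe: {3, 5, 6, 7}.

columns 3, 5, 6, 7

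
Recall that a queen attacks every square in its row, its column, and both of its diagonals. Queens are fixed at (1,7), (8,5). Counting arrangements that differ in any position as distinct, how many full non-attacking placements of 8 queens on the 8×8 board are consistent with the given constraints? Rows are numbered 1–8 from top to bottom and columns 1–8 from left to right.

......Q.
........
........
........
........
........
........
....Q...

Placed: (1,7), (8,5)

3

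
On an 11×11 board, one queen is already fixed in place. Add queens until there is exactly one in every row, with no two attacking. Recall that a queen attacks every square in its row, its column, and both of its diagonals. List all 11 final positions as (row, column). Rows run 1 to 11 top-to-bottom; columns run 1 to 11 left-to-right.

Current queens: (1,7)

(1,7) (2,10) (3,4) (4,6) (5,1) (6,3) (7,11) (8,8) (9,2) (10,5) (11,9)

Row 2: attacked by (1,7)→{6,7,8}. Safe: 1, 2, 3, 4, 5, 9, 10, 11. Place at column 10.
Row 3: attacked by (1,7)→{5,7,9}; (2,10)→{9,10,11}. Safe: 1, 2, 3, 4, 6, 8. Place at column 4.
Row 4: attacked by (1,7)→{4,7,10}; (2,10)→{8,10}; (3,4)→{3,4,5}. Safe: 1, 2, 6, 9, 11. Place at column 6.
Row 5: attacked by (1,7)→{3,7,11}; (2,10)→{7,10}; (3,4)→{2,4,6}; (4,6)→{5,6,7}. Safe: 1, 8, 9. Place at column 1.
Row 6: attacked by (1,7)→{2,7}; (2,10)→{6,10}; (3,4)→{1,4,7}; (4,6)→{4,6,8}; (5,1)→{1,2}. Safe: 3, 5, 9, 11. Place at column 3.
Row 7: attacked by (1,7)→{1,7}; (2,10)→{5,10}; (3,4)→{4,8}; (4,6)→{3,6,9}; (5,1)→{1,3}; (6,3)→{2,3,4}. Safe: 11. Place at column 11.
Row 8: attacked by (1,7)→{7}; (2,10)→{4,10}; (3,4)→{4,9}; (4,6)→{2,6,10}; (5,1)→{1,4}; (6,3)→{1,3,5}; (7,11)→{10,11}. Safe: 8. Place at column 8.
Row 9: attacked by (1,7)→{7}; (2,10)→{3,10}; (3,4)→{4,10}; (4,6)→{1,6,11}; (5,1)→{1,5}; (6,3)→{3,6}; (7,11)→{9,11}; (8,8)→{7,8,9}. Safe: 2. Place at column 2.
Row 10: attacked by (1,7)→{7}; (2,10)→{2,10}; (3,4)→{4,11}; (4,6)→{6}; (5,1)→{1,6}; (6,3)→{3,7}; (7,11)→{8,11}; (8,8)→{6,8,10}; (9,2)→{1,2,3}. Safe: 5, 9. Place at column 5.
Row 11: attacked by (1,7)→{7}; (2,10)→{1,10}; (3,4)→{4}; (4,6)→{6}; (5,1)→{1,7}; (6,3)→{3,8}; (7,11)→{7,11}; (8,8)→{5,8,11}; (9,2)→{2,4}; (10,5)→{4,5,6}. Safe: 9. Place at column 9.
Columns [7, 10, 4, 6, 1, 3, 11, 8, 2, 5, 9], r−c [-6, -8, -1, -2, 4, 3, -4, 0, 7, 5, 2], r+c [8, 12, 7, 10, 6, 9, 18, 16, 11, 15, 20] are all distinct, so no two queens attack.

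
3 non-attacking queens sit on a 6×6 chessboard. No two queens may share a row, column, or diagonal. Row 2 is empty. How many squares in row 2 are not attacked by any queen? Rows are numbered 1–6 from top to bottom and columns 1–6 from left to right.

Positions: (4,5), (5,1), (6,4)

2

(4,5) attacks row 2 at column 5 and diagonals 3.
(5,1) attacks row 2 at column 1 and diagonals 4.
(6,4) attacks row 2 at column 4.
Attacked columns: {1, 3, 4, 5}. Safe: {2, 6}.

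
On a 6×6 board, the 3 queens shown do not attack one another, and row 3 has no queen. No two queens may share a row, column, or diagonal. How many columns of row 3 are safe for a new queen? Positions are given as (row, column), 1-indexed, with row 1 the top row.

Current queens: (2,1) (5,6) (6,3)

(2,1) attacks row 3 at column 1 and diagonals 2.
(5,6) attacks row 3 at column 6 and diagonals 4.
(6,3) attacks row 3 at column 3 and diagonals 6.
Attacked columns: {1, 2, 3, 4, 6}. Safe: {5}.

1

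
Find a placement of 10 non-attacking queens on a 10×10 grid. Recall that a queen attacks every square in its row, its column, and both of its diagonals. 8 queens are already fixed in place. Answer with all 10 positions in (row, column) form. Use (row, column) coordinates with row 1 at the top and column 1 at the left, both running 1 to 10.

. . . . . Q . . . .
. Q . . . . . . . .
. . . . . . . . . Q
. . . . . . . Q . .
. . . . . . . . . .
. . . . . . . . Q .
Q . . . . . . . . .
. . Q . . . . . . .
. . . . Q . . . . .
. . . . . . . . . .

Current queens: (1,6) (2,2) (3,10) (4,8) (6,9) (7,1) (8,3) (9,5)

(1,6) (2,2) (3,10) (4,8) (5,4) (6,9) (7,1) (8,3) (9,5) (10,7)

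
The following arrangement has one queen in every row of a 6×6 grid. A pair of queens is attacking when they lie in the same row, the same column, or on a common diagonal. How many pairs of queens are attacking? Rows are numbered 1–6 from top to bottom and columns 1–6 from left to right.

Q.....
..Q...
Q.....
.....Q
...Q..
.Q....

Same column: (1,1)–(3,1) (column 1).
Total attacking pairs: 1.

1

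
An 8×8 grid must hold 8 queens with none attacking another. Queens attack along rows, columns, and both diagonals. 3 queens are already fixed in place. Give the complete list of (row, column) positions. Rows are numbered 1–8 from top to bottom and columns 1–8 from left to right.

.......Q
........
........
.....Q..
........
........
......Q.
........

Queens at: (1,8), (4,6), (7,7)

(1,8) (2,3) (3,1) (4,6) (5,2) (6,5) (7,7) (8,4)

Row 2: attacked by (1,8)→{7,8}; (4,6)→{4,6,8}; (7,7)→{2,7}. Safe: 1, 3, 5. Place at column 3.
Row 3: attacked by (1,8)→{6,8}; (2,3)→{2,3,4}; (4,6)→{5,6,7}; (7,7)→{3,7}. Safe: 1. Place at column 1.
Row 5: attacked by (1,8)→{4,8}; (2,3)→{3,6}; (3,1)→{1,3}; (4,6)→{5,6,7}; (7,7)→{5,7}. Safe: 2. Place at column 2.
Row 6: attacked by (1,8)→{3,8}; (2,3)→{3,7}; (3,1)→{1,4}; (4,6)→{4,6,8}; (5,2)→{1,2,3}; (7,7)→{6,7,8}. Safe: 5. Place at column 5.
Row 8: attacked by (1,8)→{1,8}; (2,3)→{3}; (3,1)→{1,6}; (4,6)→{2,6}; (5,2)→{2,5}; (6,5)→{3,5,7}; (7,7)→{6,7,8}. Safe: 4. Place at column 4.
Columns [8, 3, 1, 6, 2, 5, 7, 4], r−c [-7, -1, 2, -2, 3, 1, 0, 4], r+c [9, 5, 4, 10, 7, 11, 14, 12] are all distinct, so no two queens attack.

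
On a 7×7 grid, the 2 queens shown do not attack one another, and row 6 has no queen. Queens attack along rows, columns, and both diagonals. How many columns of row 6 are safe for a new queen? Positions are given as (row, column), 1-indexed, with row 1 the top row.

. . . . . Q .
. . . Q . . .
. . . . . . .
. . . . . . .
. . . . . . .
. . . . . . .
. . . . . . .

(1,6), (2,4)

(1,6) attacks row 6 at column 6 and diagonals 1.
(2,4) attacks row 6 at column 4.
Attacked columns: {1, 4, 6}. Safe: {2, 3, 5, 7}.

4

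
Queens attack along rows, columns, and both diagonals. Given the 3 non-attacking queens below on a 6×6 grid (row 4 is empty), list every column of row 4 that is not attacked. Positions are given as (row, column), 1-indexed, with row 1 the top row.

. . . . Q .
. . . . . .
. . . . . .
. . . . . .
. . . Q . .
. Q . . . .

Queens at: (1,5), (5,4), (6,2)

columns 1, 6

(1,5) attacks row 4 at column 5 and diagonals 2.
(5,4) attacks row 4 at column 4 and diagonals 3, 5.
(6,2) attacks row 4 at column 2 and diagonals 4.
Attacked columns: {2, 3, 4, 5}. Safe: {1, 6}.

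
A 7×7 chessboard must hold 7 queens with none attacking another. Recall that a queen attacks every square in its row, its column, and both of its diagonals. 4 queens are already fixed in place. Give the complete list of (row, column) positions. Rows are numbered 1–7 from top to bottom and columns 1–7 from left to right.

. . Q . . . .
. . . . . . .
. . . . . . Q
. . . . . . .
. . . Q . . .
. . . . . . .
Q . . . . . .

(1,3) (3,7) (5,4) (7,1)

(1,3) (2,5) (3,7) (4,2) (5,4) (6,6) (7,1)

Row 2: attacked by (1,3)→{2,3,4}; (3,7)→{6,7}; (5,4)→{1,4,7}; (7,1)→{1,6}. Safe: 5. Place at column 5.
Row 4: attacked by (1,3)→{3,6}; (2,5)→{3,5,7}; (3,7)→{6,7}; (5,4)→{3,4,5}; (7,1)→{1,4}. Safe: 2. Place at column 2.
Row 6: attacked by (1,3)→{3}; (2,5)→{1,5}; (3,7)→{4,7}; (4,2)→{2,4}; (5,4)→{3,4,5}; (7,1)→{1,2}. Safe: 6. Place at column 6.
Columns [3, 5, 7, 2, 4, 6, 1], r−c [-2, -3, -4, 2, 1, 0, 6], r+c [4, 7, 10, 6, 9, 12, 8] are all distinct, so no two queens attack.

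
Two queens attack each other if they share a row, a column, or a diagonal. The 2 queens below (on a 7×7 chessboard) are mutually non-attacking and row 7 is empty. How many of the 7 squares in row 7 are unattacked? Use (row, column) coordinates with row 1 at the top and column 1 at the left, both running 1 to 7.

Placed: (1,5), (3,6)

4

(1,5) attacks row 7 at column 5.
(3,6) attacks row 7 at column 6 and diagonals 2.
Attacked columns: {2, 5, 6}. Safe: {1, 3, 4, 7}.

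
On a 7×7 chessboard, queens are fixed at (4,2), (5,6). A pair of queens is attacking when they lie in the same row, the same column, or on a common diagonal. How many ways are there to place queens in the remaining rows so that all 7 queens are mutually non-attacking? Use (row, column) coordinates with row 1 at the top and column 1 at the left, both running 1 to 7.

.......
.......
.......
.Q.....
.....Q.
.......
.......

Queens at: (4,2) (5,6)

Branch on row 1: col 1 → 0; col 3 → 0; col 4 → 2; col 7 → 0.
Sum: 0 + 0 + 2 + 0 = 2.

2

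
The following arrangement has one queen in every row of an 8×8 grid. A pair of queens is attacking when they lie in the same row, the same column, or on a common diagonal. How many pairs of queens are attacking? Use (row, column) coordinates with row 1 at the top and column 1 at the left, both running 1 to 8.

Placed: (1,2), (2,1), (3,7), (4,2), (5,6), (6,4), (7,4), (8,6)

Same column: (1,2)–(4,2) (column 2); (5,6)–(8,6) (column 6); (6,4)–(7,4) (column 4).
Same diagonal: (1,2)–(2,1) (|1−2| = |2−1| = 1); (1,2)–(5,6) (|1−5| = |2−6| = 4); (3,7)–(6,4) (|3−6| = |7−4| = 3); (4,2)–(6,4) (|4−6| = |2−4| = 2); (4,2)–(8,6) (|4−8| = |2−6| = 4); (5,6)–(7,4) (|5−7| = |6−4| = 2); (6,4)–(8,6) (|6−8| = |4−6| = 2).
Total attacking pairs: 10.

10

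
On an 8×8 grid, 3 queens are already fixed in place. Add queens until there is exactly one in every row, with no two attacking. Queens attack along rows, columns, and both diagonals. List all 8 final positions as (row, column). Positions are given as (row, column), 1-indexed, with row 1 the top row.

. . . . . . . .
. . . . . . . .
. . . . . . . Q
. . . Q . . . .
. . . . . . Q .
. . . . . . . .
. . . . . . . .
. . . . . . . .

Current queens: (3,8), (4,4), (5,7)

Row 1: attacked by (3,8)→{6,8}; (4,4)→{1,4,7}; (5,7)→{3,7}. Safe: 2, 5. Place at column 5.
Row 2: attacked by (1,5)→{4,5,6}; (3,8)→{7,8}; (4,4)→{2,4,6}; (5,7)→{4,7}. Safe: 1, 3. Place at column 3.
Row 6: attacked by (1,5)→{5}; (2,3)→{3,7}; (3,8)→{5,8}; (4,4)→{2,4,6}; (5,7)→{6,7,8}. Safe: 1. Place at column 1.
Row 7: attacked by (1,5)→{5}; (2,3)→{3,8}; (3,8)→{4,8}; (4,4)→{1,4,7}; (5,7)→{5,7}; (6,1)→{1,2}. Safe: 6. Place at column 6.
Row 8: attacked by (1,5)→{5}; (2,3)→{3}; (3,8)→{3,8}; (4,4)→{4,8}; (5,7)→{4,7}; (6,1)→{1,3}; (7,6)→{5,6,7}. Safe: 2. Place at column 2.
Columns [5, 3, 8, 4, 7, 1, 6, 2], r−c [-4, -1, -5, 0, -2, 5, 1, 6], r+c [6, 5, 11, 8, 12, 7, 13, 10] are all distinct, so no two queens attack.

(1,5) (2,3) (3,8) (4,4) (5,7) (6,1) (7,6) (8,2)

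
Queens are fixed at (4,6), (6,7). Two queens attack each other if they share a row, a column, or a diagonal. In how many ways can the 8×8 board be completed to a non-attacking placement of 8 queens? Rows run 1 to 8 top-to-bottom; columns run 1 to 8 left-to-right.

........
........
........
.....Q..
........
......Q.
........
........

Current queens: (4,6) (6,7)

Branch on row 1: col 1 → 1; col 4 → 0; col 5 → 1; col 8 → 0.
Sum: 1 + 0 + 1 + 0 = 2.

2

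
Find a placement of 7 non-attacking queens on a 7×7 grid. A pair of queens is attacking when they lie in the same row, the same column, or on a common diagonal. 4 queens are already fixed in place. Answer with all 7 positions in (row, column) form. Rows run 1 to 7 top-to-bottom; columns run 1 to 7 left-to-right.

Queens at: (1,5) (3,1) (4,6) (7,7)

(1,5) (2,3) (3,1) (4,6) (5,4) (6,2) (7,7)

Row 2: attacked by (1,5)→{4,5,6}; (3,1)→{1,2}; (4,6)→{4,6}; (7,7)→{2,7}. Safe: 3. Place at column 3.
Row 5: attacked by (1,5)→{1,5}; (2,3)→{3,6}; (3,1)→{1,3}; (4,6)→{5,6,7}; (7,7)→{5,7}. Safe: 2, 4. Place at column 4.
Row 6: attacked by (1,5)→{5}; (2,3)→{3,7}; (3,1)→{1,4}; (4,6)→{4,6}; (5,4)→{3,4,5}; (7,7)→{6,7}. Safe: 2. Place at column 2.
Columns [5, 3, 1, 6, 4, 2, 7], r−c [-4, -1, 2, -2, 1, 4, 0], r+c [6, 5, 4, 10, 9, 8, 14] are all distinct, so no two queens attack.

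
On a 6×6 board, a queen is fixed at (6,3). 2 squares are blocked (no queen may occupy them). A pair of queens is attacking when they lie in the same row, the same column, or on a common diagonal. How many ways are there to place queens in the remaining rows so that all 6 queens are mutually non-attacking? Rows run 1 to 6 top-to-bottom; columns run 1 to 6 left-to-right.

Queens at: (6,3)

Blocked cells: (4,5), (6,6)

1

Branch on row 1: col 1 → 0; col 2 → 0; col 4 → 1; col 5 → 0; col 6 → 0.
Sum: 0 + 0 + 1 + 0 + 0 = 1.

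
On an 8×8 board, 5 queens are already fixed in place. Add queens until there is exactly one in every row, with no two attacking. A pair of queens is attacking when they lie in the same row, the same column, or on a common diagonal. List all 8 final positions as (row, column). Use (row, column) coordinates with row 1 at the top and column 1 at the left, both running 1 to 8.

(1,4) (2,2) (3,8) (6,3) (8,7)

(1,4) (2,2) (3,8) (4,6) (5,1) (6,3) (7,5) (8,7)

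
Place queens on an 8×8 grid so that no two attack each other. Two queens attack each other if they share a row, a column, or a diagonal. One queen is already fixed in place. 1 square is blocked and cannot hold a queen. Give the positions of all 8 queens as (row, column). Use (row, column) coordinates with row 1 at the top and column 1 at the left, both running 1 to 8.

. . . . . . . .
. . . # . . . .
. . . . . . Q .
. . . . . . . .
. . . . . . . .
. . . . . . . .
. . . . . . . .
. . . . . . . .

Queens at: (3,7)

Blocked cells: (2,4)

Row 1: attacked by (3,7)→{5,7}. Safe: 1, 2, 3, 4, 6, 8. Place at column 6.
Row 2: attacked by (1,6)→{5,6,7}; (3,7)→{6,7,8}. Blocked: 4. Safe: 1, 2, 3. Place at column 2.
Row 4: attacked by (1,6)→{3,6}; (2,2)→{2,4}; (3,7)→{6,7,8}. Safe: 1, 5. Place at column 1.
Row 5: attacked by (1,6)→{2,6}; (2,2)→{2,5}; (3,7)→{5,7}; (4,1)→{1,2}. Safe: 3, 4, 8. Place at column 3.
Row 6: attacked by (1,6)→{1,6}; (2,2)→{2,6}; (3,7)→{4,7}; (4,1)→{1,3}; (5,3)→{2,3,4}. Safe: 5, 8. Place at column 5.
Row 7: attacked by (1,6)→{6}; (2,2)→{2,7}; (3,7)→{3,7}; (4,1)→{1,4}; (5,3)→{1,3,5}; (6,5)→{4,5,6}. Safe: 8. Place at column 8.
Row 8: attacked by (1,6)→{6}; (2,2)→{2,8}; (3,7)→{2,7}; (4,1)→{1,5}; (5,3)→{3,6}; (6,5)→{3,5,7}; (7,8)→{7,8}. Safe: 4. Place at column 4.
Columns [6, 2, 7, 1, 3, 5, 8, 4], r−c [-5, 0, -4, 3, 2, 1, -1, 4], r+c [7, 4, 10, 5, 8, 11, 15, 12] are all distinct, so no two queens attack.

(1,6) (2,2) (3,7) (4,1) (5,3) (6,5) (7,8) (8,4)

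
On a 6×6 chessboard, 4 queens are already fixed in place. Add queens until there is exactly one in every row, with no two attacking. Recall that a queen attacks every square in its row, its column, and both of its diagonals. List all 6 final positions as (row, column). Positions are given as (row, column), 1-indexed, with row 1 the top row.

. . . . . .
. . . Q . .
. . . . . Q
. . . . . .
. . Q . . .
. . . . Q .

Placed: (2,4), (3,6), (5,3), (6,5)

(1,2) (2,4) (3,6) (4,1) (5,3) (6,5)

Row 1: attacked by (2,4)→{3,4,5}; (3,6)→{4,6}; (5,3)→{3}; (6,5)→{5}. Safe: 1, 2. Place at column 2.
Row 4: attacked by (1,2)→{2,5}; (2,4)→{2,4,6}; (3,6)→{5,6}; (5,3)→{2,3,4}; (6,5)→{3,5}. Safe: 1. Place at column 1.
Columns [2, 4, 6, 1, 3, 5], r−c [-1, -2, -3, 3, 2, 1], r+c [3, 6, 9, 5, 8, 11] are all distinct, so no two queens attack.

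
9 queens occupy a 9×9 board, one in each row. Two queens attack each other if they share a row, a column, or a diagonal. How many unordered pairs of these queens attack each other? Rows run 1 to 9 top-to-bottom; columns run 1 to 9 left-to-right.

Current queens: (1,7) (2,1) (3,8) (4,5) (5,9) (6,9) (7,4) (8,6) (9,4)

4

Same column: (5,9)–(6,9) (column 9); (7,4)–(9,4) (column 4).
Same diagonal: (3,8)–(7,4) (|3−7| = |8−4| = 4); (5,9)–(8,6) (|5−8| = |9−6| = 3).
Total attacking pairs: 4.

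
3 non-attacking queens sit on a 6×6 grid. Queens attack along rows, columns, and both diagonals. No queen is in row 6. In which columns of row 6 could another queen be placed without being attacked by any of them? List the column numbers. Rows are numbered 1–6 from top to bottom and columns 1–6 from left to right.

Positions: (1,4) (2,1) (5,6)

columns 2, 3

(1,4) attacks row 6 at column 4.
(2,1) attacks row 6 at column 1 and diagonals 5.
(5,6) attacks row 6 at column 6 and diagonals 5.
Attacked columns: {1, 4, 5, 6}. Safe: {2, 3}.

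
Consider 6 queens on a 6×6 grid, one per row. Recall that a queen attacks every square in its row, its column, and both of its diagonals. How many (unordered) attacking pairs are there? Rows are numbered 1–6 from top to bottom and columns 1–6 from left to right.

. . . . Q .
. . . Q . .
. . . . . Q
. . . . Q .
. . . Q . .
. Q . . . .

6

Same column: (1,5)–(4,5) (column 5); (2,4)–(5,4) (column 4).
Same diagonal: (1,5)–(2,4) (|1−2| = |5−4| = 1); (3,6)–(4,5) (|3−4| = |6−5| = 1); (3,6)–(5,4) (|3−5| = |6−4| = 2); (4,5)–(5,4) (|4−5| = |5−4| = 1).
Total attacking pairs: 6.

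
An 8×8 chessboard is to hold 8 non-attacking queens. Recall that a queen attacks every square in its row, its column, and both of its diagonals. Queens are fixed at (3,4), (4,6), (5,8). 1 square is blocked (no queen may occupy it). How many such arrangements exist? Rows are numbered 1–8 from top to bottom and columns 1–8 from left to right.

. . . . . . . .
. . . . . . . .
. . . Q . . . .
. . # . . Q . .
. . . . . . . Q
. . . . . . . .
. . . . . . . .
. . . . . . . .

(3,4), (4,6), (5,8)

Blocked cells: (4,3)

Branch on row 1: col 1 → 1; col 5 → 2; col 7 → 0.
Sum: 1 + 2 + 0 = 3.

3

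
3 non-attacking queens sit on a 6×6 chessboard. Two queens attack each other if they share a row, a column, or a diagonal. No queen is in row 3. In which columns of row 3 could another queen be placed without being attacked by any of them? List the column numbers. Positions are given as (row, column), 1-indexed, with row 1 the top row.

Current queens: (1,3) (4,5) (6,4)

columns 2

(1,3) attacks row 3 at column 3 and diagonals 1, 5.
(4,5) attacks row 3 at column 5 and diagonals 4, 6.
(6,4) attacks row 3 at column 4 and diagonals 1.
Attacked columns: {1, 3, 4, 5, 6}. Safe: {2}.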